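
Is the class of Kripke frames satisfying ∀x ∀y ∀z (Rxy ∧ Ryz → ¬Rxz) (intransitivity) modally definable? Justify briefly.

If a class were modally definable it would be closed under surjective bounded morphisms (Goldblatt–Thomason).
The 3-cycle (worlds 0,1,2 with 0→1→2→0) is intransitive. Mapping every world to a single reflexive point • is a surjective bounded morphism; the reflexive point is not intransitive (R••∧R•• but R••).
Hence intransitivity is not modally definable.

Not modally definable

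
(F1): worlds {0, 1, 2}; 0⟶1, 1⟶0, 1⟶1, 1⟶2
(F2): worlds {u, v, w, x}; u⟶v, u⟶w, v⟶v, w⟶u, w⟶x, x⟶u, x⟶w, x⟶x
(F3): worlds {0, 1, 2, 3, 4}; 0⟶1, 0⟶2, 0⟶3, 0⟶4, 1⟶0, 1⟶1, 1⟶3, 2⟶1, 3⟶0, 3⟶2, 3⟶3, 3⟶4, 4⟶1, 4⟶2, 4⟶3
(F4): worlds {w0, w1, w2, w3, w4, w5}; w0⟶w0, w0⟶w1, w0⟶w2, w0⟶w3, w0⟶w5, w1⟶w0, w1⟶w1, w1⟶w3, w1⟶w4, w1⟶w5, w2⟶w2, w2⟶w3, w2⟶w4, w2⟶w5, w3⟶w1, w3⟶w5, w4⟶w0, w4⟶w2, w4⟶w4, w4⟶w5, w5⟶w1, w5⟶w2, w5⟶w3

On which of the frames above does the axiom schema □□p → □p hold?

(F1), (F3), (F4)

Frame correspondent (Sahlqvist): ∀x ∀y (Rxy → ∃z (Rxz ∧ Rzy)) — i.e. density.
(F1): holds.
(F2): fails — Ruw but no z with Ruz and Rzw.
(F3): holds.
(F4): holds.
Valid on: (F1), (F3), (F4).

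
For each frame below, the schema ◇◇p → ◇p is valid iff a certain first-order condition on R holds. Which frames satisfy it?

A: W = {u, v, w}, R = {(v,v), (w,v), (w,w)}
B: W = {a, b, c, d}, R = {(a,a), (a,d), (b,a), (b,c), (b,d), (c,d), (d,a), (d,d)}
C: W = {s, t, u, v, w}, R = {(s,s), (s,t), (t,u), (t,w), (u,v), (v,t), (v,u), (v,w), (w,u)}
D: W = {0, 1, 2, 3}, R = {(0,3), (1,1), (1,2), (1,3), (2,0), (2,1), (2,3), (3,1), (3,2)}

Frame correspondent (Sahlqvist): ∀x ∀y ∀z (Rxy ∧ Ryz → Rxz) — i.e. transitivity.
A: satisfies the condition.
B: fails — Rcd and Rda but not Rca.
C: fails — Ruv and Rvw but not Ruw.
D: fails — R32 and R23 but not R33.

A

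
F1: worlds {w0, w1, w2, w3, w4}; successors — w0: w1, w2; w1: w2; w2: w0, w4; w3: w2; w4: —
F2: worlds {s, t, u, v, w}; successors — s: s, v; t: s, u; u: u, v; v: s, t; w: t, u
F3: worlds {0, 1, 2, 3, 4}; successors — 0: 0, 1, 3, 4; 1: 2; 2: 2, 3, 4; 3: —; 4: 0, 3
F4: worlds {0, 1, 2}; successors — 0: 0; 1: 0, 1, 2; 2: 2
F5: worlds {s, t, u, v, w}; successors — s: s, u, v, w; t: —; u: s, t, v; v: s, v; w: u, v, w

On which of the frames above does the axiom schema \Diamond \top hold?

Frame correspondent (Sahlqvist): \forall x \exists y Rxy — i.e. seriality.
F1: fails — world w4 has no successor.
F2: ✓.
F3: fails — world 3 has no successor.
F4: ✓.
F5: fails — world t has no successor.

F2, F4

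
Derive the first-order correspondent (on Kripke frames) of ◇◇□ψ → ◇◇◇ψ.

This is a Sahlqvist (Geach-type) schema ◇^2□^1ψ → □^0◇^3ψ.
First-order correspondent: ∀x ∀y (xR²y → ∃w (yRw ∧ xR³w)).

∀x ∀y (xR²y → ∃w (yRw ∧ xR³w))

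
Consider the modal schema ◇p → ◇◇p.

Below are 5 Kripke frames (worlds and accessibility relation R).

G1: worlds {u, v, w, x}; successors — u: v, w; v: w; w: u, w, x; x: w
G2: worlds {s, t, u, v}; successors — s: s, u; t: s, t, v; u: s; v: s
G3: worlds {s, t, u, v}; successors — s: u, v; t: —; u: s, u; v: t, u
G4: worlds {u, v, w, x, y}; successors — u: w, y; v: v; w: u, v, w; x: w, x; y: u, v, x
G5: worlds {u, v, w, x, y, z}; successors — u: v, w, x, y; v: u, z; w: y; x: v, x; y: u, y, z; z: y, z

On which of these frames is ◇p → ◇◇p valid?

G2

The schema corresponds to a generalized confluence (Geach) condition: ∀x ∀y (xRy → ∃w (y = w ∧ xR²w)).
G1: fails — uRv but no t with v=t and uR²t.
G2: holds.
G3: fails — sRv but no w with v=w and sR²w.
G4: fails — uRy but no t with y=t and uR²t.
G5: fails — uRw but no t with w=t and uR²t.
Valid on: G2.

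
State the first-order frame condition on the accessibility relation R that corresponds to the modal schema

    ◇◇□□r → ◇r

∀x ∀y (xR²y → ∃w (yR²w ∧ xRw))

This is a Sahlqvist (Geach-type) schema ◇^2□^2r → □^0◇^1r.
Minimal-valuation argument: fix x; take any y with xR^2y and any z with xR^0z. Set V(r) to the set of worlds R-reachable from y in exactly 2 steps. Then □^2r holds at y, so the antecedent holds at x; validity forces ◇^1r at z, giving a w with zR^1w and yR^2w.
First-order correspondent: ∀x ∀y (xR²y → ∃w (yR²w ∧ xRw)).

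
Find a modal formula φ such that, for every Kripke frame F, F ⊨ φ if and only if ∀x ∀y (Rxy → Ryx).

This is symmetry; the standard corresponding axiom is B: s → □◇s.
Suppose s→□◇s is valid. Take Rxy and set V(s)={x}. Then s at x, so □◇s at x, so ◇s at y, so some z with Ryz has s; z=x, i.e. Ryx.

s → □◇s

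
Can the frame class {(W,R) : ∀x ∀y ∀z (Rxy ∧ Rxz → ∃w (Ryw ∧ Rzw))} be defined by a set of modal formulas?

Yes, by ◇□r → □◇r

Yes: it is convergence, defined by the .2 schema ◇□r → □◇r.
Suppose ◇□r→□◇r is valid. Take Rxy, Rxz and set V(r)={w : Ryw}. Then □r at y so ◇□r at x, so □◇r at x, so ◇r at z, giving w with Rzw and Ryw.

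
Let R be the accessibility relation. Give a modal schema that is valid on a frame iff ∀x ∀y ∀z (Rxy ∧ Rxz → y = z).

◇ψ → □ψ

This is partial functionality; the standard corresponding axiom is CD: ◇ψ → □ψ.
Suppose ◇ψ→□ψ is valid. Take Rxy, Rxz and set V(ψ)={y}. Then ◇ψ at x, so □ψ at x, so ψ at z, i.e. z=y.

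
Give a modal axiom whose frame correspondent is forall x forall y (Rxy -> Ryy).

The condition is shift-reflexivity. The T□ schema □(□s → s) defines it.
Suppose □(□s→s) is valid. Take Rxy and set V(s)={w : Ryw}. Then at y, □s holds; since □(□s→s) at x, □s→s at y, so s at y, i.e. Ryy.

□(□s → s)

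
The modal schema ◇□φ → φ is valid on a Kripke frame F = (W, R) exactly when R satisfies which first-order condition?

symmetry: ∀x ∀y (Rxy → Ryx)

This is frame-equivalent to φ → □◇φ (substitute ¬φ for φ and contrapose).
Suppose φ→□◇φ is valid. Take Rxy and set V(φ)={x}. Then φ at x, so □◇φ at x, so ◇φ at y, so some z with Ryz has φ; z=x, i.e. Ryx.
Conversely, on a frame with symmetry the schema holds at every world under every valuation.
So the correspondent is symmetry.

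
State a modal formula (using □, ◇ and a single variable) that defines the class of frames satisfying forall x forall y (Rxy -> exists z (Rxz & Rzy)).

A defining formula is □□ψ → □ψ (the C4 axiom).
Suppose □□ψ→□ψ is valid. Take Rxy and set V(ψ)={w : xR²w}. Then □□ψ at x, so □ψ at x, so ψ at y, i.e. ∃z(Rxz∧Rzy).

□□ψ → □ψ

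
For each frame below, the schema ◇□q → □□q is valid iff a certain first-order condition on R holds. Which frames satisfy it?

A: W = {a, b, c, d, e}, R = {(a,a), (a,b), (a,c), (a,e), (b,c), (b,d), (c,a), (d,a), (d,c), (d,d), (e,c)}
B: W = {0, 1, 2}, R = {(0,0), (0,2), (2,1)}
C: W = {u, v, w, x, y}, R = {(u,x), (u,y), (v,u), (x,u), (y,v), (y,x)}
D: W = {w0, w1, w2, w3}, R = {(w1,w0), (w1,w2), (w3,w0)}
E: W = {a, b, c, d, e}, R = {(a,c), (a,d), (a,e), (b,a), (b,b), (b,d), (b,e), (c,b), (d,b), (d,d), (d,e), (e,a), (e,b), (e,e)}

The schema corresponds to a generalized confluence (Geach) condition: ∀x ∀y ∀z ((xRy ∧ xR²z) → ∃w (yRw ∧ z = w)).
A: fails — aRa, aR²d but no w with aRw and d=w.
B: fails — 0R0, 0R²1 but no w with 0Rw and 1=w.
C: fails — uRx, uR²v but no t with xRt and v=t.
D: holds.
E: fails — aRc, aR²a but no w with cRw and a=w.
Valid on: D.

D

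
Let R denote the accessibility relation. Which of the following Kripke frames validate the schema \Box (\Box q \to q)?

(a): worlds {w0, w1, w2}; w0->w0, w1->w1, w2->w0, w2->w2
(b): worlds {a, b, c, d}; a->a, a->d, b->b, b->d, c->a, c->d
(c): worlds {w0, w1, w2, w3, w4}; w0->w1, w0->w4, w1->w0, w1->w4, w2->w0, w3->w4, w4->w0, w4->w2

The schema corresponds to shift-reflexivity: \forall x \forall y (Rxy \to Ryy).
(a): ✓.
(b): fails — Rcd but not Rdd.
(c): fails — Rw1w0 but not Rw0w0.

(a)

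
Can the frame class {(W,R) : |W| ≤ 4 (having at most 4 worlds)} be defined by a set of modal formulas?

Not definable by any modal formula

Modal frame validity is preserved under disjoint unions.
Any modal formula valid on each of 5 disjoint one-world frames is valid on their disjoint union (validity is preserved under disjoint unions). Each one-world frame has |W|=1≤4, but the union has |W|=5.
So no modal formula (or set of formulas) defines exactly the |W|≤4 frames.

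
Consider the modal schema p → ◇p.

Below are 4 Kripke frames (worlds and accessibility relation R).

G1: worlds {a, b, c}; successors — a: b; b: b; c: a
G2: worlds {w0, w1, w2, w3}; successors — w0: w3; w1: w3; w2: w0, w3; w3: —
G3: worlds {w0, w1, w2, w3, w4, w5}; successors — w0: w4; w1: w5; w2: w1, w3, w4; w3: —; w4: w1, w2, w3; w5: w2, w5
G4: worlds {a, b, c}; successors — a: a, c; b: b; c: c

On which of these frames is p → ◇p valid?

This is the axiom for reflexivity; its first-order frame correspondent is ∀x Rxx.
G1: fails — world a does not see itself.
G2: fails — world w0 does not see itself.
G3: fails — world w0 does not see itself.
G4: condition met.

G4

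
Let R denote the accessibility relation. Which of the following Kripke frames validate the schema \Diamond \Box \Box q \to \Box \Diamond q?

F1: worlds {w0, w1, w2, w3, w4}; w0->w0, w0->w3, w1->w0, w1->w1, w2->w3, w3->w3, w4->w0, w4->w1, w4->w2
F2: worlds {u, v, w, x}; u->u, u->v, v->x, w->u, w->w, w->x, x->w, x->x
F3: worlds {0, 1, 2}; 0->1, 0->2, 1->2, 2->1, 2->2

F3

This is the axiom for a generalized confluence (Geach) condition; its first-order frame correspondent is \forall x \forall y \forall z ((xRy \wedge xRz) \to \exists w (y R^2 w \wedge zRw)).
F1: fails — w4Rw2, w4Rw1 but no w with w2R²w and w1Rw.
F2: fails — uRv, uRu but no t with vR²t and uRt.
F3: ✓.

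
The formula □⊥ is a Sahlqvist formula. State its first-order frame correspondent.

Emptiness of R

□⊥ is valid iff no world has any successor (otherwise □⊥ fails at any world with one).
Conversely, any frame satisfying ∀x ∀y ¬Rxy validates the schema.
Frame condition: ∀x ∀y ¬Rxy.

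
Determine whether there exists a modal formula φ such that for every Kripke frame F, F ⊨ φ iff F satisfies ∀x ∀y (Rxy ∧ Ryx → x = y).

Modal frame validity is preserved under surjective bounded morphisms.
The 4-cycle (worlds 0,1,2,3 with 0→1→2→3→0) is antisymmetric. Sending even-indexed worlds to a and odd-indexed worlds to b is a surjective bounded morphism onto the two-world frame with a↔b, which is not antisymmetric.
So the class is not modally definable.

Not definable by any modal formula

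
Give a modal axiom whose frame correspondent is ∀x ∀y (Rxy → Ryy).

The condition is shift-reflexivity. The T□ schema □(□s → s) defines it.
Suppose □(□s→s) is valid. Take Rxy and set V(s)={w : Ryw}. Then at y, □s holds; since □(□s→s) at x, □s→s at y, so s at y, i.e. Ryy.

□(□s → s)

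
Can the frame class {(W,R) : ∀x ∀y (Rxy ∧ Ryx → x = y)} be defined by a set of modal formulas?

Not definable by any modal formula

Modal frame validity is preserved under surjective bounded morphisms.
The 6-cycle (worlds s,t,u,v,w,x with s→t→u→v→w→x→s) is antisymmetric. Sending even-indexed worlds to a and odd-indexed worlds to b is a surjective bounded morphism onto the two-world frame with a↔b, which is not antisymmetric.
Hence antisymmetry is not modally definable.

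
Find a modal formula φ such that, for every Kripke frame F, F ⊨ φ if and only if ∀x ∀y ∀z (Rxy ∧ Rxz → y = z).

A defining formula is ◇ψ → □ψ (the CD axiom).
Suppose ◇ψ→□ψ is valid. Take Rxy, Rxz and set V(ψ)={y}. Then ◇ψ at x, so □ψ at x, so ψ at z, i.e. z=y.

◇ψ → □ψ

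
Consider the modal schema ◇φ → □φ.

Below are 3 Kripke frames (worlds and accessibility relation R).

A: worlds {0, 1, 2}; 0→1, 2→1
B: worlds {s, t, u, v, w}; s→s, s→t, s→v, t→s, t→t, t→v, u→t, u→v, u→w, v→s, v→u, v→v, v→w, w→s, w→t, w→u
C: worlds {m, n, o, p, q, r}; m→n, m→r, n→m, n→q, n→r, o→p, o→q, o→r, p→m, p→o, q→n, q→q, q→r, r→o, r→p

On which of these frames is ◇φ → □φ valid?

A

The schema corresponds to partial functionality: ∀x ∀y ∀z (Rxy ∧ Rxz → y = z).
A: condition met.
B: fails — s sees both s and t.
C: fails — m sees both n and r.
Valid on: A.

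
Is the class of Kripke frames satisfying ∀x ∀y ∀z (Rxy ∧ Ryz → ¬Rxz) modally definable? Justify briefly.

No — not modally definable

If a class were modally definable it would be closed under surjective bounded morphisms (Goldblatt–Thomason).
The 7-cycle (worlds s,t,u,v,w,x,y with s→t→u→v→w→x→y→s) is intransitive. Mapping every world to a single reflexive point • is a surjective bounded morphism; the reflexive point is not intransitive (R••∧R•• but R••).
So the class is not modally definable.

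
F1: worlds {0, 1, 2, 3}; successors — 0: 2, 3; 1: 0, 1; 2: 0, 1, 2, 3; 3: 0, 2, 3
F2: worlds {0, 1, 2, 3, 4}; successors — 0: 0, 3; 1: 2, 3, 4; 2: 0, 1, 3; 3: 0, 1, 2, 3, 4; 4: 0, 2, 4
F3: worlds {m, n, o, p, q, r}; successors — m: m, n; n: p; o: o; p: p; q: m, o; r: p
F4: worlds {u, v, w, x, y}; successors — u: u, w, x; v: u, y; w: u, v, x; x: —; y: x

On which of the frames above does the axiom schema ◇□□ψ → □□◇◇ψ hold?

Frame correspondent (Sahlqvist): ∀x ∀y ∀z ((xRy ∧ xR²z) → ∃w (yR²w ∧ zR²w)) — i.e. a generalized confluence (Geach) condition.
F1: holds.
F2: holds.
F3: fails — qRm, qR²o but no w with mR²w and oR²w.
F4: fails — uRu, uR²x but no t with uR²t and xR²t.
Valid on: F1, F2.

F1, F2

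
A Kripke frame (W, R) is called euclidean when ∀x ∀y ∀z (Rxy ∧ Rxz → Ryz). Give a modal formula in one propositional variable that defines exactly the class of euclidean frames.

The condition is the Euclidean property. The 5 schema ◇ψ → □◇ψ defines it.
Suppose ◇ψ→□◇ψ is valid. Take Rxy, Rxz and set V(ψ)={y}. Then ◇ψ at x, so □◇ψ at x, so ◇ψ at z, so some w with Rzw has ψ; w=y, i.e. Rzy. By symmetry of the argument, Ryz.

◇ψ → □◇ψ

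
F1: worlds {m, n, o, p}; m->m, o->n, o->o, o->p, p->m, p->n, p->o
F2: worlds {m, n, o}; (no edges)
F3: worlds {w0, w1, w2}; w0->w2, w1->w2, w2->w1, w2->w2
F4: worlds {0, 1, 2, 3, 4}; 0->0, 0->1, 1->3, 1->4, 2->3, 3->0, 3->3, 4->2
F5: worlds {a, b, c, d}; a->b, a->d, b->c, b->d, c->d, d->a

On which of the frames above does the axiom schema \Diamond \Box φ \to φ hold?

This is the axiom for symmetry; its first-order frame correspondent is \forall x \forall y (Rxy \to Ryx).
F1: fails — Ron but not Rno.
F2: holds.
F3: fails — Rw0w2 but not Rw2w0.
F4: fails — R01 but not R10.
F5: fails — Rbc but not Rcb.
Valid on: F2.

F2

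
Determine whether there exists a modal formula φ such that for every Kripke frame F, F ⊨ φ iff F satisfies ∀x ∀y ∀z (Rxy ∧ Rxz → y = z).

This is a Sahlqvist condition; the CD axiom ◇p → □p defines it.
Suppose ◇p→□p is valid. Take Rxy, Rxz and set V(p)={y}. Then ◇p at x, so □p at x, so p at z, i.e. z=y.

Definable; ◇p → □p defines it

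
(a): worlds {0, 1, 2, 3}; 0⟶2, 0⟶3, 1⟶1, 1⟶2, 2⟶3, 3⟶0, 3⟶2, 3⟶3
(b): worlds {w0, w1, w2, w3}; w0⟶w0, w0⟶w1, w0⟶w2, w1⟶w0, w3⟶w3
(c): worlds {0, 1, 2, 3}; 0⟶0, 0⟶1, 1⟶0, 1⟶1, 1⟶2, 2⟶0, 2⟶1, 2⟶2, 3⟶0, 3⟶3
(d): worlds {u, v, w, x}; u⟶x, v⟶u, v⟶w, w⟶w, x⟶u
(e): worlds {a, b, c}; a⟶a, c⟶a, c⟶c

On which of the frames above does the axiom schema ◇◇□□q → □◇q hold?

Frame correspondent (Sahlqvist): ∀x ∀y ∀z ((xR²y ∧ xRz) → ∃w (yR²w ∧ zRw)) — i.e. a generalized confluence (Geach) condition.
(a): ✓.
(b): fails — w0R²w0, w0Rw2 but no w with w0R²w and w2Rw.
(c): ✓.
(d): fails — vR²w, vRu but no t with wR²t and uRt.
(e): ✓.

(a), (c), (e)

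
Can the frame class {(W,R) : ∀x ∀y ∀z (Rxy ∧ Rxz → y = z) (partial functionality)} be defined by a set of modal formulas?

This is a Sahlqvist condition; the CD axiom ◇r → □r defines it.
Suppose ◇r→□r is valid. Take Rxy, Rxz and set V(r)={y}. Then ◇r at x, so □r at x, so r at z, i.e. z=y.

Definable; ◇r → □r defines it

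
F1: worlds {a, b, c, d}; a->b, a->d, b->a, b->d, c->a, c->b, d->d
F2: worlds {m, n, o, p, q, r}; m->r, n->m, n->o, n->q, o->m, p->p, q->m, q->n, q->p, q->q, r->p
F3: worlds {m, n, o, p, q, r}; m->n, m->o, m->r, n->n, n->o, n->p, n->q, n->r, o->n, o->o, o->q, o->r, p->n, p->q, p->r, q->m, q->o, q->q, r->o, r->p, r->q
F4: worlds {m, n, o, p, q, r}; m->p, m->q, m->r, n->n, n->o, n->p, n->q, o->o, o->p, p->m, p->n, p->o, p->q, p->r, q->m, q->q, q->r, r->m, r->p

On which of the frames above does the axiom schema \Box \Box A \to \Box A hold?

This is the axiom for density; its first-order frame correspondent is \forall x \forall y (Rxy \to \exists z (Rxz \wedge Rzy)).
F1: fails — Rab but no z with Raz and Rzb.
F2: fails — Rom but no z with Roz and Rzm.
F3: fails — Rrp but no z with Rrz and Rzp.
F4: holds.
Valid on: F4.

F4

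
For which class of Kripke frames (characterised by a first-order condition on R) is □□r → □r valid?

Density

Suppose □□r→□r is valid. Take Rxy and set V(r)={w : xR²w}. Then □□r at x, so □r at x, so r at y, i.e. ∃z(Rxz∧Rzy).
Conversely, any frame satisfying ∀x ∀y (Rxy → ∃z (Rxz ∧ Rzy)) validates the schema.
So the correspondent is density.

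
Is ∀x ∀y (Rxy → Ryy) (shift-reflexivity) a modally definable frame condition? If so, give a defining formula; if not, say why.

This is a Sahlqvist condition; the T□ axiom □(□r → r) defines it.
Suppose □(□r→r) is valid. Take Rxy and set V(r)={w : Ryw}. Then at y, □r holds; since □(□r→r) at x, □r→r at y, so r at y, i.e. Ryy.

Definable; □(□r → r) defines it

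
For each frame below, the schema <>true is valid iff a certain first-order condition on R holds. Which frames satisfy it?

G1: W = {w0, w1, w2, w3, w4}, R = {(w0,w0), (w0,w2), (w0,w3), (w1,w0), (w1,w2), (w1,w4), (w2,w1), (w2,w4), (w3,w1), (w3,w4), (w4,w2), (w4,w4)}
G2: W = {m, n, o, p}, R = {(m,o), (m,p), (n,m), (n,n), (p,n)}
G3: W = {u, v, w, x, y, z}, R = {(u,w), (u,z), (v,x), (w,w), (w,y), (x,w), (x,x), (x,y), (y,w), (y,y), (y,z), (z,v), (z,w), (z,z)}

The schema corresponds to seriality: forall x exists y Rxy.
G1: satisfies the condition.
G2: fails — world o has no successor.
G3: satisfies the condition.

G1, G3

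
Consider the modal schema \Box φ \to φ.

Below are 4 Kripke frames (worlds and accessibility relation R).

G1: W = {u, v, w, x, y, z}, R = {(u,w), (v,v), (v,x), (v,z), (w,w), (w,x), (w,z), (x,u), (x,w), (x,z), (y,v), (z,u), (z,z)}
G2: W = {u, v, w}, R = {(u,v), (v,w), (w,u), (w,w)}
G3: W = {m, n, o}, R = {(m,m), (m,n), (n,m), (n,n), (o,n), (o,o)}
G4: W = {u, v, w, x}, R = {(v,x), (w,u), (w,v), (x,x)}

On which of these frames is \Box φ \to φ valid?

G3

Frame correspondent (Sahlqvist): \forall x Rxx — i.e. reflexivity.
G1: fails — world u does not see itself.
G2: fails — world u does not see itself.
G3: condition met.
G4: fails — world u does not see itself.
Valid on: G3.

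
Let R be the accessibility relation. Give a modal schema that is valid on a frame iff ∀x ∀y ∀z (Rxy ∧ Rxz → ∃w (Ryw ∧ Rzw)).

A defining formula is ◇□ψ → □◇ψ (the .2 axiom).
Suppose ◇□ψ→□◇ψ is valid. Take Rxy, Rxz and set V(ψ)={w : Ryw}. Then □ψ at y so ◇□ψ at x, so □◇ψ at x, so ◇ψ at z, giving w with Rzw and Ryw.

◇□ψ → □◇ψ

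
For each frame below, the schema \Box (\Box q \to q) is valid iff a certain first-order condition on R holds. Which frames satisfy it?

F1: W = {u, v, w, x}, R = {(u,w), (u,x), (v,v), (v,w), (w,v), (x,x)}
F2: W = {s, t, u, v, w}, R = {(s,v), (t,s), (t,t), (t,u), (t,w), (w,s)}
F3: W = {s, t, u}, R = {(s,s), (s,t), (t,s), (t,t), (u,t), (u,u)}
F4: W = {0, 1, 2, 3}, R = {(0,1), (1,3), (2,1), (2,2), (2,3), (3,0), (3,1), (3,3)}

F3

This is the axiom for shift-reflexivity; its first-order frame correspondent is \forall x \forall y (Rxy \to Ryy).
F1: fails — Ruw but not Rww.
F2: fails — Rts but not Rss.
F3: satisfies the condition.
F4: fails — R31 but not R11.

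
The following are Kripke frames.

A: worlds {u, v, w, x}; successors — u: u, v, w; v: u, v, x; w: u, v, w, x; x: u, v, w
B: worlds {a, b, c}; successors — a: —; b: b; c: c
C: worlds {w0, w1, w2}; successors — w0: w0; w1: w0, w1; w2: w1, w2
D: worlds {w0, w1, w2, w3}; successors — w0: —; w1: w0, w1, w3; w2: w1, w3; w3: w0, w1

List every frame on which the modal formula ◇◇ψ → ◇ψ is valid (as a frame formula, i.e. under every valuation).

B

Frame correspondent (Sahlqvist): ∀x ∀y ∀z (Rxy ∧ Ryz → Rxz) — i.e. transitivity.
A: fails — Ruv and Rvx but not Rux.
B: satisfies the condition.
C: fails — Rw2w1 and Rw1w0 but not Rw2w0.
D: fails — Rw3w1 and Rw1w3 but not Rw3w3.
Valid on: B.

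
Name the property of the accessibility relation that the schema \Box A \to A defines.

reflexivity

Suppose □A→A is valid. At any x set V(A)={w : Rxw}. Then □A holds at x, so A holds at x, i.e. Rxx.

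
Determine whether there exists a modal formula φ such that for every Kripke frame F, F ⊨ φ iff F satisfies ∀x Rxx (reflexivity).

Yes: it is reflexivity, defined by the T schema □q → q.

Yes — defined by □q → q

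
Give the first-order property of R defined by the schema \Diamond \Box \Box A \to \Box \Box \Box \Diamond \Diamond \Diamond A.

This is a Sahlqvist (Geach-type) schema ◇^1□^2A → □^3◇^3A.
Minimal-valuation argument: fix x; take any y with xR^1y and any z with xR^3z. Set V(A) to the set of worlds R-reachable from y in exactly 2 steps. Then □^2A holds at y, so the antecedent holds at x; validity forces ◇^3A at z, giving a w with zR^3w and yR^2w.
First-order correspondent: \forall x \forall y \forall z ((xRy \wedge x R^3 z) \to \exists w (y R^2 w \wedge z R^3 w)).

\forall x \forall y \forall z ((xRy \wedge x R^3 z) \to \exists w (y R^2 w \wedge z R^3 w))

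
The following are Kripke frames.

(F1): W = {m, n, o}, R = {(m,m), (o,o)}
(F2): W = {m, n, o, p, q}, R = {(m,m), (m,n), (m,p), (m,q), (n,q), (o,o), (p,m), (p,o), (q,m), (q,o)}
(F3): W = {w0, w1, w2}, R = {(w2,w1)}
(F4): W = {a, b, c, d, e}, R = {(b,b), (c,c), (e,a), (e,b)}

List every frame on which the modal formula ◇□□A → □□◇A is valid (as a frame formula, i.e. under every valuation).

The schema corresponds to a generalized confluence (Geach) condition: ∀x ∀y ∀z ((xRy ∧ xR²z) → ∃w (yR²w ∧ zRw)).
(F1): holds.
(F2): fails — mRn, mR²n but no w with nR²w and nRw.
(F3): holds.
(F4): fails — eRa, eR²b but no w with aR²w and bRw.

(F1), (F3)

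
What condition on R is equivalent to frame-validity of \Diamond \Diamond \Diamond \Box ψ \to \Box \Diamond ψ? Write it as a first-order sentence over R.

This is a Sahlqvist (Geach-type) schema ◇^3□^1ψ → □^1◇^1ψ.
First-order correspondent: \forall x \forall y \forall z ((x R^3 y \wedge xRz) \to \exists w (yRw \wedge zRw)).

\forall x \forall y \forall z ((x R^3 y \wedge xRz) \to \exists w (yRw \wedge zRw))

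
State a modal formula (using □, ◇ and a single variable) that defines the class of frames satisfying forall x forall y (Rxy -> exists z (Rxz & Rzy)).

This is density; the standard corresponding axiom is C4: □□p → □p.

□□p → □p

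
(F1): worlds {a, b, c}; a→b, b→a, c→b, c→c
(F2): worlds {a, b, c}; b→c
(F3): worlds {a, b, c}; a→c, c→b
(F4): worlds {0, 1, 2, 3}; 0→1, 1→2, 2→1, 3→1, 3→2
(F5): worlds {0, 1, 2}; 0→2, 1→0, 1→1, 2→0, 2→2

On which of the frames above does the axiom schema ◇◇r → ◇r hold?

The schema corresponds to transitivity: ∀x ∀y ∀z (Rxy ∧ Ryz → Rxz).
(F1): fails — Rab and Rba but not Raa.
(F2): satisfies the condition.
(F3): fails — Rac and Rcb but not Rab.
(F4): fails — R12 and R21 but not R11.
(F5): fails — R10 and R02 but not R12.
Valid on: (F2).

(F2)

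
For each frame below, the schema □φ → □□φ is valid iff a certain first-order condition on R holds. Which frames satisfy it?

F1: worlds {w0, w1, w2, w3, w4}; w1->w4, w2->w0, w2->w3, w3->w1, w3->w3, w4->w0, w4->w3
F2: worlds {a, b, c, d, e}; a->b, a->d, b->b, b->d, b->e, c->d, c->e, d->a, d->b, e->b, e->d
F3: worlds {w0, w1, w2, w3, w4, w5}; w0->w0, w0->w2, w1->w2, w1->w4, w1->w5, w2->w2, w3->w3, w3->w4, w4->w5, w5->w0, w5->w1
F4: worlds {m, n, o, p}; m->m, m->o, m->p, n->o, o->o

F4

The schema corresponds to transitivity: ∀x ∀y ∀z (Rxy ∧ Ryz → Rxz).
F1: fails — Rw3w1 and Rw1w4 but not Rw3w4.
F2: fails — Reb and Rbe but not Ree.
F3: fails — Rw1w5 and Rw5w0 but not Rw1w0.
F4: satisfies the condition.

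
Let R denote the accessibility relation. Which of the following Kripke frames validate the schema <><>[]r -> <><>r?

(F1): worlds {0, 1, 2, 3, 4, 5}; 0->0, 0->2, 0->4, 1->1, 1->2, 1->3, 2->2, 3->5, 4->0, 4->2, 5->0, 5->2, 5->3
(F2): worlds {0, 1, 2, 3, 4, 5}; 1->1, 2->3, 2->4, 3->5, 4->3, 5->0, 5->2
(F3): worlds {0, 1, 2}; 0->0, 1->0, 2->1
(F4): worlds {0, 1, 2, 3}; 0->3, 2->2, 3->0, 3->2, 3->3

Frame correspondent (Sahlqvist): forall x forall y (x R^2 y -> exists w (yRw & x R^2 w)) — i.e. a generalized confluence (Geach) condition.
(F1): fails — 3R²3 but no w with 3Rw and 3R²w.
(F2): fails — 2R²5 but no w with 5Rw and 2R²w.
(F3): condition met.
(F4): condition met.

(F3), (F4)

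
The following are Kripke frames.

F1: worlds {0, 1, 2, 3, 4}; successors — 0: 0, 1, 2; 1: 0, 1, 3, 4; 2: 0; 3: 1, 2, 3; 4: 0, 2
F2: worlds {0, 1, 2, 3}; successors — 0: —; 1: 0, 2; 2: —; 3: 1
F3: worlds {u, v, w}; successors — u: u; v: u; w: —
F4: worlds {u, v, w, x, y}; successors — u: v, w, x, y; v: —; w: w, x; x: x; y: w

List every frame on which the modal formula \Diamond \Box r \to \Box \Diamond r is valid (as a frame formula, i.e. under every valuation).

F3

This is the axiom for convergence; its first-order frame correspondent is \forall x \forall y \forall z (Rxy \wedge Rxz \to \exists w (Ryw \wedge Rzw)).
F1: fails — R32 and R33 but 2 and 3 have no common successor.
F2: fails — R12 and R12 but 2 and 2 have no common successor.
F3: holds.
F4: fails — Ruv and Ruv but v and v have no common successor.
Valid on: F3.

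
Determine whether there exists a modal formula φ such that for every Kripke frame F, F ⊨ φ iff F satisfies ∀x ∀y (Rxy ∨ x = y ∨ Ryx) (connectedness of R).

No — not modally definable

Modal frame validity is preserved under disjoint unions.
Take 3 disjoint single-world reflexive frames: each is trivially connected, but their disjoint union has 3 worlds with no edge between distinct components, so it is not connected.
So the class is not modally definable.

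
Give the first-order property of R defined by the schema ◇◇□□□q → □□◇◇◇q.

This is a Sahlqvist (Geach-type) schema ◇^2□^3q → □^2◇^3q.
First-order correspondent: ∀x ∀y ∀z ((xR²y ∧ xR²z) → ∃w (yR³w ∧ zR³w)).

∀x ∀y ∀z ((xR²y ∧ xR²z) → ∃w (yR³w ∧ zR³w))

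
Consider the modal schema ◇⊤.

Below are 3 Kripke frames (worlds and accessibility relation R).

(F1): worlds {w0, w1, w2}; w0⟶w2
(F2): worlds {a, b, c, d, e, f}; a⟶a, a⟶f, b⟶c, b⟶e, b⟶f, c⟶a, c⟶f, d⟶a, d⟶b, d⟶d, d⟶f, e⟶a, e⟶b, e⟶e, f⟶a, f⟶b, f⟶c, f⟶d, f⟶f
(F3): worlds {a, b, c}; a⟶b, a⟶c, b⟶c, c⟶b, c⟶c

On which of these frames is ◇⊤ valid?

Frame correspondent (Sahlqvist): ∀x ∃y Rxy — i.e. seriality.
(F1): fails — world w1 has no successor.
(F2): ✓.
(F3): ✓.
Valid on: (F2), (F3).

(F2), (F3)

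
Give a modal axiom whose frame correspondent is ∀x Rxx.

The condition is reflexivity. The T schema □q → q defines it.
Suppose □q→q is valid. At any x set V(q)={w : Rxw}. Then □q holds at x, so q holds at x, i.e. Rxx.

□q → q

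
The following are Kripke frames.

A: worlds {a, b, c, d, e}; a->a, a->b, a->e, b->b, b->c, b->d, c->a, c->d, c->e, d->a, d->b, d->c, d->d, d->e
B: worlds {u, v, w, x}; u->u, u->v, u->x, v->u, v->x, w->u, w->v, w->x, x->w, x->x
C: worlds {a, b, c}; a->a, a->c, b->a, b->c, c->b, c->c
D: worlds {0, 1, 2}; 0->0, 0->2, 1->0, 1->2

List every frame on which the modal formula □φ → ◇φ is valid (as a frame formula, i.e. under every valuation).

The schema corresponds to seriality: ∀x ∃y Rxy.
A: fails — world e has no successor.
B: holds.
C: holds.
D: fails — world 2 has no successor.
Valid on: B, C.

B, C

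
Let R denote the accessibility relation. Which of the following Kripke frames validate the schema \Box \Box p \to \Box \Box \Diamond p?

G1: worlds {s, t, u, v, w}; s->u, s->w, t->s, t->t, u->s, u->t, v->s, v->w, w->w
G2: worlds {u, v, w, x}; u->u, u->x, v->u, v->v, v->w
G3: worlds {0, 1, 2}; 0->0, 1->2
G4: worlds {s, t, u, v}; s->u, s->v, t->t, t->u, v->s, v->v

G3

This is the axiom for a generalized confluence (Geach) condition; its first-order frame correspondent is \forall x \forall z (x R^2 z \to \exists w (x R^2 w \wedge zRw)).
G1: fails — vR²u but no w* with vR²w* and uRw*.
G2: fails — uR²x but no t with uR²t and xRt.
G3: condition met.
G4: fails — tR²u but no w with tR²w and uRw.
Valid on: G3.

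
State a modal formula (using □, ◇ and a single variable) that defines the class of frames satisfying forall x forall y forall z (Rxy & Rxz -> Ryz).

This is the Euclidean property; the standard corresponding axiom is 5: ◇p → □◇p.
Suppose ◇p→□◇p is valid. Take Rxy, Rxz and set V(p)={y}. Then ◇p at x, so □◇p at x, so ◇p at z, so some w with Rzw has p; w=y, i.e. Rzy. By symmetry of the argument, Ryz.

◇p → □◇p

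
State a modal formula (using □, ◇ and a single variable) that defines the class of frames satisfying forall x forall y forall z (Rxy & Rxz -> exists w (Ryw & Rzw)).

This is convergence; the standard corresponding axiom is .2: ◇□s → □◇s.

◇□s → □◇s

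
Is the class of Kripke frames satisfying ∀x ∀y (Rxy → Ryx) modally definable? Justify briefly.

Definable; r → □◇r defines it

Yes: it is symmetry, defined by the B schema r → □◇r.
Suppose r→□◇r is valid. Take Rxy and set V(r)={x}. Then r at x, so □◇r at x, so ◇r at y, so some z with Ryz has r; z=x, i.e. Ryx.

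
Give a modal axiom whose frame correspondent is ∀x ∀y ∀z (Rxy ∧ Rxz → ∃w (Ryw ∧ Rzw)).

◇□p → □◇p

The condition is convergence. The .2 schema ◇□p → □◇p defines it.
Suppose ◇□p→□◇p is valid. Take Rxy, Rxz and set V(p)={w : Ryw}. Then □p at y so ◇□p at x, so □◇p at x, so ◇p at z, giving w with Rzw and Ryw.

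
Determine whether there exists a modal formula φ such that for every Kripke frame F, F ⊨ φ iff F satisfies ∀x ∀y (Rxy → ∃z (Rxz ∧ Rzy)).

This is a Sahlqvist condition; the C4 axiom □□q → □q defines it.
Suppose □□q→□q is valid. Take Rxy and set V(q)={w : xR²w}. Then □□q at x, so □q at x, so q at y, i.e. ∃z(Rxz∧Rzy).

Yes, by □□q → □q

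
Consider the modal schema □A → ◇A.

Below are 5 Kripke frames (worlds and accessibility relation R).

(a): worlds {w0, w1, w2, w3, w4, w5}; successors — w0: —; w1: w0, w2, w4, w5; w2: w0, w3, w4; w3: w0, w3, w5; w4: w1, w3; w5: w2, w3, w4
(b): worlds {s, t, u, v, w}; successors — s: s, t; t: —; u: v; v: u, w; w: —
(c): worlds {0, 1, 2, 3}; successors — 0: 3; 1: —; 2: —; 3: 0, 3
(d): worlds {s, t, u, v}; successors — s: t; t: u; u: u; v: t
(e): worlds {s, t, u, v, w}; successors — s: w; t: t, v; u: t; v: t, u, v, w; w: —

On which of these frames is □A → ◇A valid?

Frame correspondent (Sahlqvist): ∀x ∃y Rxy — i.e. seriality.
(a): fails — world w0 has no successor.
(b): fails — world t has no successor.
(c): fails — world 1 has no successor.
(d): holds.
(e): fails — world w has no successor.
Valid on: (d).

(d)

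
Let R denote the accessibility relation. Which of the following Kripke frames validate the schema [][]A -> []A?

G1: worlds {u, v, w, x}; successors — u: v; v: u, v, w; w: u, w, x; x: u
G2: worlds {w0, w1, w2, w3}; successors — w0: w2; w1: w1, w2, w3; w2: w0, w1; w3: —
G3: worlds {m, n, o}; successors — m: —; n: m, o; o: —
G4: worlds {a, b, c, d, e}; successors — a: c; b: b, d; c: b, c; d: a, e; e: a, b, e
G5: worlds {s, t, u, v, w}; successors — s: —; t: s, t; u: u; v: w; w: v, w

This is the axiom for density; its first-order frame correspondent is forall x forall y (Rxy -> exists z (Rxz & Rzy)).
G1: fails — Rxu but no z with Rxz and Rzu.
G2: fails — Rw0w2 but no z with Rw0z and Rzw2.
G3: fails — Rno but no z with Rnz and Rzo.
G4: holds.
G5: holds.
Valid on: G4, G5.

G4, G5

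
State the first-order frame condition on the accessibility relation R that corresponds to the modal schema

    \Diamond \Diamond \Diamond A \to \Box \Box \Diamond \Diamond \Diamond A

This is a Sahlqvist (Geach-type) schema ◇^3□^0A → □^2◇^3A.
Minimal-valuation argument: fix x; take any y with xR^3y and any z with xR^2z. Set V(A) to the set of worlds R-reachable from y in exactly 0 steps. Then □^0A holds at y, so the antecedent holds at x; validity forces ◇^3A at z, giving a w with zR^3w and yR^0w.
First-order correspondent: \forall x \forall y \forall z ((x R^3 y \wedge x R^2 z) \to \exists w (y = w \wedge z R^3 w)).

\forall x \forall y \forall z ((x R^3 y \wedge x R^2 z) \to \exists w (y = w \wedge z R^3 w))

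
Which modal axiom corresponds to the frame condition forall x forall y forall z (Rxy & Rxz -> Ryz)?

◇s → □◇s

A defining formula is ◇s → □◇s (the 5 axiom).
Suppose ◇s→□◇s is valid. Take Rxy, Rxz and set V(s)={y}. Then ◇s at x, so □◇s at x, so ◇s at z, so some w with Rzw has s; w=y, i.e. Rzy. By symmetry of the argument, Ryz.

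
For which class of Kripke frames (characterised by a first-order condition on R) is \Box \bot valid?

emptiness of R

□⊥ is valid iff no world has any successor (otherwise □⊥ fails at any world with one).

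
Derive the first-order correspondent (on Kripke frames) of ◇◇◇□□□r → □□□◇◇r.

This is a Sahlqvist (Geach-type) schema ◇^3□^3r → □^3◇^2r.
Minimal-valuation argument: fix x; take any y with xR^3y and any z with xR^3z. Set V(r) to the set of worlds R-reachable from y in exactly 3 steps. Then □^3r holds at y, so the antecedent holds at x; validity forces ◇^2r at z, giving a w with zR^2w and yR^3w.
First-order correspondent: ∀x ∀y ∀z ((xR³y ∧ xR³z) → ∃w (yR³w ∧ zR²w)).

∀x ∀y ∀z ((xR³y ∧ xR³z) → ∃w (yR³w ∧ zR²w))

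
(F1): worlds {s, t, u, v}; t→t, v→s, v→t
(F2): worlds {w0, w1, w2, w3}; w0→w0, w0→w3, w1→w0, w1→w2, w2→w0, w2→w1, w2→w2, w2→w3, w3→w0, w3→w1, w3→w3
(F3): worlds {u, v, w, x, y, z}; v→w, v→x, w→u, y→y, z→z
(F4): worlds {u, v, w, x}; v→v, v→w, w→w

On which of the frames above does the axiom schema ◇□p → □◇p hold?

(F2), (F4)

This is the axiom for convergence; its first-order frame correspondent is ∀x ∀y ∀z (Rxy ∧ Rxz → ∃w (Ryw ∧ Rzw)).
(F1): fails — Rvt and Rvs but t and s have no common successor.
(F2): holds.
(F3): fails — Rvw and Rvx but w and x have no common successor.
(F4): holds.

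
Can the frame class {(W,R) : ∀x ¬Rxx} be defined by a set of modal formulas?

Not definable by any modal formula

If a class were modally definable it would be closed under surjective bounded morphisms (Goldblatt–Thomason).
The 3-cycle (worlds a,b,c with a→b→c→a) is irreflexive, and the map sending every world to a single reflexive point • is a surjective bounded morphism (forth: every edge maps to (•,•); back: every world has a successor). So any modal formula valid on the 3-cycle is also valid on the reflexive point, which is not irreflexive.
So no modal formula (or set of formulas) defines exactly the irreflexive frames.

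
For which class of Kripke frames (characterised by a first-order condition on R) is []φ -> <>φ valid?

Suppose □φ→◇φ is valid. At any x set V(φ)=W. Then □φ at x, so ◇φ at x, so x has a successor.

seriality: forall x exists y Rxy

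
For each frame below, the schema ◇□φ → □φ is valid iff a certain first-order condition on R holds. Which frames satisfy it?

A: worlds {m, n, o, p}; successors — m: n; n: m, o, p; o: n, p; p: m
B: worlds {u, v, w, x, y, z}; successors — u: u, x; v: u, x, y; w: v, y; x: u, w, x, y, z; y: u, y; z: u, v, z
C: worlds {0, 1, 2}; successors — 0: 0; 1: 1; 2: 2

The schema corresponds to the Euclidean property: ∀x ∀y ∀z (Rxy ∧ Rxz → Ryz).
A: fails — Rmn and Rmn but not Rnn.
B: fails — Rvu and Rvy but not Ruy.
C: satisfies the condition.

C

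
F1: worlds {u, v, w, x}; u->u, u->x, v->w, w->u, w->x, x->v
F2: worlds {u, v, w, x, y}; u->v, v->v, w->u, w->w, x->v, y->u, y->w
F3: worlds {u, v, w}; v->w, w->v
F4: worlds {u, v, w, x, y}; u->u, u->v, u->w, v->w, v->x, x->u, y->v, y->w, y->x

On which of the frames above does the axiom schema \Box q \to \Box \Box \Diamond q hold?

Frame correspondent (Sahlqvist): \forall x \forall z (x R^2 z \to \exists w (xRw \wedge zRw)) — i.e. a generalized confluence (Geach) condition.
F1: fails — uR²v but no t with uRt and vRt.
F2: fails — wR²u but no t with wRt and uRt.
F3: ✓.
F4: fails — uR²w but no t with uRt and wRt.
Valid on: F3.

F3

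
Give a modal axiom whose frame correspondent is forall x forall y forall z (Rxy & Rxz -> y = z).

◇p → □p

The condition is partial functionality. The CD schema ◇p → □p defines it.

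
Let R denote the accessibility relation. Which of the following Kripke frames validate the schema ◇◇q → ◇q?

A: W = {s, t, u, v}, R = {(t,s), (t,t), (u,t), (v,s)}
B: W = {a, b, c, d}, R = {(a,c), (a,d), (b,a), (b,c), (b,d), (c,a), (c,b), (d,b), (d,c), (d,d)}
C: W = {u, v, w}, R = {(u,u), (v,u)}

C

The schema corresponds to transitivity: ∀x ∀y ∀z (Rxy ∧ Ryz → Rxz).
A: fails — Rut and Rts but not Rus.
B: fails — Rbc and Rcb but not Rbb.
C: ✓.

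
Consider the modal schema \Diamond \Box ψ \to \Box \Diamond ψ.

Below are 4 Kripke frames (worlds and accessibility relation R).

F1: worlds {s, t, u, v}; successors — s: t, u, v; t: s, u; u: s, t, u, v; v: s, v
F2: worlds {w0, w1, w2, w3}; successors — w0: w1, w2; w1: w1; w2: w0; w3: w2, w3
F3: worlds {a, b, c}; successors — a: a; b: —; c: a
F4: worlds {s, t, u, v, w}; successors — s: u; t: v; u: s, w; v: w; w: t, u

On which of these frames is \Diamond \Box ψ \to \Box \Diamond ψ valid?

This is the axiom for convergence; its first-order frame correspondent is \forall x \forall y \forall z (Rxy \wedge Rxz \to \exists w (Ryw \wedge Rzw)).
F1: satisfies the condition.
F2: fails — Rw0w1 and Rw0w2 but w1 and w2 have no common successor.
F3: satisfies the condition.
F4: fails — Rwt and Rwu but t and u have no common successor.
Valid on: F1, F3.

F1, F3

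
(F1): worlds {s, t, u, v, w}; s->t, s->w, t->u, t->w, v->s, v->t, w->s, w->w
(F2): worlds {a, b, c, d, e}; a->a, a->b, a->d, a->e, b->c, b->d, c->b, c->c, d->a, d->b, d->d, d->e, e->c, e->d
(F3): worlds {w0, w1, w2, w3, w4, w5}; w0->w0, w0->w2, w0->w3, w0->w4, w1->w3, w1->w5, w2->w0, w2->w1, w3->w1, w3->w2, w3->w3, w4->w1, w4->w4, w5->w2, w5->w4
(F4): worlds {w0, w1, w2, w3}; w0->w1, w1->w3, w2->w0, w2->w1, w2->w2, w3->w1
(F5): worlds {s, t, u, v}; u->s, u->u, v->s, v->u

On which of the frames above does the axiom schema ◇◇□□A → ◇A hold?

Frame correspondent (Sahlqvist): ∀x ∀y (xR²y → ∃w (yR²w ∧ xRw)) — i.e. a generalized confluence (Geach) condition.
(F1): fails — sR²u but no w* with uR²w* and sRw*.
(F2): condition met.
(F3): condition met.
(F4): fails — w0R²w3 but no w with w3R²w and w0Rw.
(F5): fails — uR²s but no w with sR²w and uRw.

(F2), (F3)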